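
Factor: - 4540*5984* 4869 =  - 2^7*3^2 * 5^1*11^1 * 17^1*227^1 * 541^1 =- 132277875840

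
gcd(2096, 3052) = 4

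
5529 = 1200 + 4329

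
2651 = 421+2230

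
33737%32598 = 1139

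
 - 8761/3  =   - 8761/3 = - 2920.33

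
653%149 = 57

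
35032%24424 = 10608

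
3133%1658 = 1475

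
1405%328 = 93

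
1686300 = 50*33726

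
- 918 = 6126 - 7044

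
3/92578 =3/92578= 0.00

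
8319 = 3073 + 5246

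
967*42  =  40614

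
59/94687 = 59/94687 = 0.00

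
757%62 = 13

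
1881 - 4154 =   -  2273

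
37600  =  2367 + 35233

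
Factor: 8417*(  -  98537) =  - 19^1*211^1 * 443^1*467^1 = -829385929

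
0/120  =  0 = 0.00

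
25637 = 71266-45629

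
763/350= 2+9/50 =2.18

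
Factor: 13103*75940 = 2^2*5^1*3797^1*13103^1 = 995041820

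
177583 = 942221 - 764638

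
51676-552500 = -500824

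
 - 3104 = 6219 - 9323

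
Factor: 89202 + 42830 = 2^6*2063^1 =132032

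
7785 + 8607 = 16392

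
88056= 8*11007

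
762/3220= 381/1610= 0.24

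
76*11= 836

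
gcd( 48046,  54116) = 2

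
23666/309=76+182/309 = 76.59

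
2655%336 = 303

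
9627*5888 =56683776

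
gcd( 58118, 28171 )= 1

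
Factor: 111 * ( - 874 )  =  -2^1*3^1*19^1*23^1* 37^1 = - 97014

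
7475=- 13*( - 575 )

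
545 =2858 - 2313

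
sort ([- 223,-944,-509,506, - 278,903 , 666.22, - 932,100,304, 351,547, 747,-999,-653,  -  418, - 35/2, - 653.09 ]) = [-999,-944,-932, - 653.09,-653,-509,-418, - 278, - 223, - 35/2,100,  304,351,506,547, 666.22,747,903 ] 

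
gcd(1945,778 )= 389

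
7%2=1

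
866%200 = 66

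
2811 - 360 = 2451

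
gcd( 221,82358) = 1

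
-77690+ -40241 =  - 117931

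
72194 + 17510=89704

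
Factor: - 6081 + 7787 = 2^1*853^1 = 1706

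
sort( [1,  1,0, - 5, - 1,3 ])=[-5, - 1,0, 1,1,3 ]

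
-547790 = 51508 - 599298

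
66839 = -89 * ( - 751)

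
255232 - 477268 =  - 222036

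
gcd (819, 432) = 9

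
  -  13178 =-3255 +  - 9923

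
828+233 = 1061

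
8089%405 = 394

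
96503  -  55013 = 41490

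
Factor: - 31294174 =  - 2^1*15647087^1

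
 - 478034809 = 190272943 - 668307752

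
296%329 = 296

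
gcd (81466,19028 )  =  2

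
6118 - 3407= 2711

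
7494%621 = 42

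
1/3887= 1/3887  =  0.00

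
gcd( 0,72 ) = 72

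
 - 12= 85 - 97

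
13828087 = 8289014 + 5539073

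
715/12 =59 + 7/12=59.58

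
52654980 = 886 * 59430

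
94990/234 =405  +  110/117=405.94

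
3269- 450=2819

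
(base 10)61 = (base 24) 2D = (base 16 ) 3D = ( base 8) 75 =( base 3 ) 2021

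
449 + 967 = 1416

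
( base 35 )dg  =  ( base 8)727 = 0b111010111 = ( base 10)471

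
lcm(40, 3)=120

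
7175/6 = 7175/6 = 1195.83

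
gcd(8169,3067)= 1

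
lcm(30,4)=60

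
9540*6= 57240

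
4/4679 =4/4679  =  0.00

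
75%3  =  0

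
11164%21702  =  11164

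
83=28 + 55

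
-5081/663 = -5081/663  =  - 7.66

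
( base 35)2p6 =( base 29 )3rp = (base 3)11120101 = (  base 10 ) 3331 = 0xd03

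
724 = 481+243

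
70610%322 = 92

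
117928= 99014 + 18914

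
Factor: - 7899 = - 3^1*2633^1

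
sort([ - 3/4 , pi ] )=[ - 3/4,pi]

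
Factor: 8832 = 2^7*3^1 * 23^1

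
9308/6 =4654/3 = 1551.33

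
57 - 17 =40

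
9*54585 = 491265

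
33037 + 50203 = 83240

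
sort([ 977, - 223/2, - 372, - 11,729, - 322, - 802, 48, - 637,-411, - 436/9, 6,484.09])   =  [ - 802,-637,-411, - 372, - 322, - 223/2,-436/9,-11,6 , 48, 484.09 , 729,977]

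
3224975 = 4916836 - 1691861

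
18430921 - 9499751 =8931170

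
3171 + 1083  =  4254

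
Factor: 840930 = 2^1*3^1*5^1*28031^1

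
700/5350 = 14/107= 0.13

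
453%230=223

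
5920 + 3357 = 9277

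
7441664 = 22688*328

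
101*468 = 47268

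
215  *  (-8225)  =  - 1768375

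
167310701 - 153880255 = 13430446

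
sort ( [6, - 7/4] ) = [-7/4,6 ] 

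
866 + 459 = 1325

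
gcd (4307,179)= 1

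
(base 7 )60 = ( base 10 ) 42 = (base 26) 1g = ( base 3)1120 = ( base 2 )101010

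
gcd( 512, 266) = 2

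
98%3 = 2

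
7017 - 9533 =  - 2516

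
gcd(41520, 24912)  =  8304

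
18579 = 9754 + 8825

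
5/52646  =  5/52646 = 0.00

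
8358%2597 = 567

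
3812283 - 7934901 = -4122618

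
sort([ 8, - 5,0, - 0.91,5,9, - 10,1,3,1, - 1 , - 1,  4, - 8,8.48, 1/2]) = [  -  10, - 8,-5, - 1,-1,- 0.91 , 0 , 1/2,1,1,3,4, 5, 8, 8.48,9] 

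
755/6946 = 5/46 = 0.11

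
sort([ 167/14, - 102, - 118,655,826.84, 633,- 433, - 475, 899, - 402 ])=[ - 475, - 433, - 402, - 118, - 102, 167/14, 633,655, 826.84, 899 ] 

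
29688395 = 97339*305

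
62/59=1 + 3/59=1.05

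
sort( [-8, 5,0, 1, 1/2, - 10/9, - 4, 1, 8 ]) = [ - 8, - 4, - 10/9,0,1/2,1,  1,5 , 8]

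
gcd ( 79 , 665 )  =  1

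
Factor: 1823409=3^2*7^1*103^1*281^1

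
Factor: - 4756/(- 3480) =41/30 = 2^( - 1 )*3^( - 1 ) * 5^( -1)*41^1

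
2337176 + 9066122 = 11403298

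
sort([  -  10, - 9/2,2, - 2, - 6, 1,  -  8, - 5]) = [ - 10, - 8, - 6 , - 5 , - 9/2, - 2,1, 2] 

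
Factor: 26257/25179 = 3^( - 1)*11^1*31^1 * 109^( - 1) = 341/327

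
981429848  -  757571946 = 223857902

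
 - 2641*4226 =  - 11160866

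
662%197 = 71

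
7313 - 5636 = 1677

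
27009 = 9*3001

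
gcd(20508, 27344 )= 6836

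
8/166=4/83 = 0.05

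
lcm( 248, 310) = 1240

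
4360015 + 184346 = 4544361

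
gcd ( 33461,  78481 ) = 1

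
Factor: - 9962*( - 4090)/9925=2^2*5^( - 1)*17^1*293^1* 397^( - 1 ) * 409^1  =  8148916/1985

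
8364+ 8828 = 17192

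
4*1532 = 6128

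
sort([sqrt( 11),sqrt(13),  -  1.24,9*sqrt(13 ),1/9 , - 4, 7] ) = [ - 4, -1.24,1/9,sqrt (11 ),sqrt( 13 ),7,9*sqrt(13 )] 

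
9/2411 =9/2411 = 0.00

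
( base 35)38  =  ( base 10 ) 113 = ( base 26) 49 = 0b1110001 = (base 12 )95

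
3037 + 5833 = 8870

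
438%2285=438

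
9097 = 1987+7110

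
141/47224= 141/47224 = 0.00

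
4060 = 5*812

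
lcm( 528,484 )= 5808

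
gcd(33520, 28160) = 80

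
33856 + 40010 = 73866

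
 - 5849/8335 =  -1+2486/8335 = - 0.70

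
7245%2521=2203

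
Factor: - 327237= - 3^1*19^1 * 5741^1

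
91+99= 190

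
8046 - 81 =7965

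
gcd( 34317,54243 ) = 1107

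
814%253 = 55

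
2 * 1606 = 3212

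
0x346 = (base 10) 838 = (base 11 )6a2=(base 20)21i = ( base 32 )Q6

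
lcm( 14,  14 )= 14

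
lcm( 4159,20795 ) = 20795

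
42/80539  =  42/80539 = 0.00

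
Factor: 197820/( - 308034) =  - 2^1*5^1*7^1*109^( - 1) = - 70/109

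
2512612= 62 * 40526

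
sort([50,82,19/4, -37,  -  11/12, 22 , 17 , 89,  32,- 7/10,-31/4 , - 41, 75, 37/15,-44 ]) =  [ - 44, - 41, - 37, - 31/4, - 11/12,  -  7/10,37/15, 19/4 , 17,22, 32,  50, 75,82,89 ] 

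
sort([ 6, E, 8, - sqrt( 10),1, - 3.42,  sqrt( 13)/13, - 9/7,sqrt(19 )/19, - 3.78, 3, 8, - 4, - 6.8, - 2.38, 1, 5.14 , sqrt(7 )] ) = [ - 6.8,- 4, - 3.78, - 3.42, - sqrt(10 ),-2.38, - 9/7,sqrt( 19)/19,sqrt(13)/13,  1,1, sqrt(7)  ,  E,3, 5.14,6, 8, 8] 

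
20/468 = 5/117 = 0.04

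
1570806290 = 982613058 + 588193232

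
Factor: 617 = 617^1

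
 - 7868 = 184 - 8052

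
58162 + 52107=110269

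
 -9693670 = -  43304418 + 33610748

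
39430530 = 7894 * 4995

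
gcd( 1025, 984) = 41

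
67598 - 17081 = 50517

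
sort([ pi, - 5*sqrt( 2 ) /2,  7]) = [ - 5*sqrt(2)/2,pi,7] 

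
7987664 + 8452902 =16440566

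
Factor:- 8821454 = -2^1*61^1* 72307^1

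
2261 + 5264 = 7525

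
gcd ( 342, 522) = 18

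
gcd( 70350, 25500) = 150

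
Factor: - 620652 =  -2^2*3^1*51721^1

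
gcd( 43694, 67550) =14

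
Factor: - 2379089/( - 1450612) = 2^( - 2)*19^( - 1 )*179^1*13291^1*19087^(  -  1)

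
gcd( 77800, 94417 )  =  1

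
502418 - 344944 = 157474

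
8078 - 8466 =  - 388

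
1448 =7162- 5714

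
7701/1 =7701 = 7701.00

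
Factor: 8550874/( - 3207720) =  - 4275437/1603860 = - 2^( - 2)*3^( - 1 )*5^( - 1) * 19^1*26731^(  -  1)*225023^1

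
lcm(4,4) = 4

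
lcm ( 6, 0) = 0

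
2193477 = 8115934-5922457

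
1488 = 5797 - 4309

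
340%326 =14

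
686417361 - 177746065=508671296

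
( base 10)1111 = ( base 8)2127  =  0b10001010111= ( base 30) 171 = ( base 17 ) 3E6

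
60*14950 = 897000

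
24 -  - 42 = 66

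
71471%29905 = 11661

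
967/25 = 38 + 17/25 = 38.68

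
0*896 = 0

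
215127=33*6519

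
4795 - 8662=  - 3867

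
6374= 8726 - 2352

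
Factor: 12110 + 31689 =7^1*6257^1 = 43799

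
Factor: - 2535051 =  - 3^1*845017^1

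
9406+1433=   10839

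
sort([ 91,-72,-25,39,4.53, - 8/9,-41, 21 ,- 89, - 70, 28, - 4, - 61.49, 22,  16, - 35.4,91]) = [ - 89 ,-72,-70,  -  61.49 ,-41,-35.4 , - 25,- 4,-8/9,4.53,16 , 21, 22,28,39,91, 91]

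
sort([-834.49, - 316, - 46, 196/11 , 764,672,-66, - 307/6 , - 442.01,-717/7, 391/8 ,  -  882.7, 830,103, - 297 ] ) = [-882.7, - 834.49,-442.01, - 316, - 297  , - 717/7 ,-66,- 307/6, - 46 , 196/11,391/8, 103, 672,764, 830] 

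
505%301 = 204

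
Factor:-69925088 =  - 2^5*31^1*70489^1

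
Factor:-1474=-2^1*11^1*67^1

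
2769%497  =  284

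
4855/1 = 4855 = 4855.00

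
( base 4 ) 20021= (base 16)209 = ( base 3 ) 201022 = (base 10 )521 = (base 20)161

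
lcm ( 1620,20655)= 82620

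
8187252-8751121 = -563869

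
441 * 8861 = 3907701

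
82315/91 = 82315/91 = 904.56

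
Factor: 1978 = 2^1*23^1*43^1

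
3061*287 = 878507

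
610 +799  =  1409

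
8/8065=8/8065 = 0.00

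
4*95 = 380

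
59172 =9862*6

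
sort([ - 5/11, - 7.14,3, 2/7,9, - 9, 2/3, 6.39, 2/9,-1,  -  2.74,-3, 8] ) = [ - 9, - 7.14  ,  -  3, - 2.74, - 1, - 5/11, 2/9, 2/7, 2/3,3, 6.39, 8,  9 ] 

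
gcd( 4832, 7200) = 32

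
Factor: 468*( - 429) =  - 2^2*3^3*11^1 * 13^2 = - 200772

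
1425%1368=57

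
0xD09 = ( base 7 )12505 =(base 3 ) 11120121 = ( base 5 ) 101322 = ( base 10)3337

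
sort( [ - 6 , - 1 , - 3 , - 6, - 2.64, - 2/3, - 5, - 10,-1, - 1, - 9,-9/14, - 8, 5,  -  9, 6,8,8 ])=[ - 10,-9,-9,- 8, - 6,-6, - 5, - 3, - 2.64,-1, - 1, - 1, - 2/3, - 9/14, 5 , 6, 8, 8]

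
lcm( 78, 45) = 1170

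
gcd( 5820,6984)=1164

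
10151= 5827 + 4324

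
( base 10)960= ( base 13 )58b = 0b1111000000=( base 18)2h6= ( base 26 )1ao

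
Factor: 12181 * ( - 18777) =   -  228722637 = -3^1*11^1 * 13^1*569^1  *937^1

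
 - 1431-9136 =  - 10567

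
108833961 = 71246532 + 37587429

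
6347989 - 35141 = 6312848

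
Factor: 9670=2^1*5^1*967^1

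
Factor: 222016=2^6*3469^1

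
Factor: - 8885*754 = -6699290= -2^1*5^1*13^1*29^1*1777^1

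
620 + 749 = 1369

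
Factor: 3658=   2^1 * 31^1 * 59^1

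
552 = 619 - 67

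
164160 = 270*608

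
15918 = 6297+9621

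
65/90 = 13/18 = 0.72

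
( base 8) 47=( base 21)1i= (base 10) 39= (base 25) 1e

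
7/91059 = 7/91059 = 0.00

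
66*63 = 4158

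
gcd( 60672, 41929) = 1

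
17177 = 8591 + 8586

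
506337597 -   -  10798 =506348395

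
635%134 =99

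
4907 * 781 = 3832367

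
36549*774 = 28288926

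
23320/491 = 47 + 243/491 =47.49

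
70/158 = 35/79 = 0.44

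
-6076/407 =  - 15+ 29/407 =- 14.93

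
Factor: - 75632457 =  - 3^1*131^1*223^1*863^1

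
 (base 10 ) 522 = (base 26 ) k2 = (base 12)376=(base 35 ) EW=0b1000001010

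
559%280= 279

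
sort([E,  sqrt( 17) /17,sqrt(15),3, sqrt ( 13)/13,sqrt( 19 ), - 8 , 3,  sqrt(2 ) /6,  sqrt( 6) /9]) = [-8,sqrt ( 2)/6 , sqrt( 17 ) /17, sqrt( 6)/9,  sqrt( 13)/13, E,3,3,sqrt(15 ),sqrt( 19) ]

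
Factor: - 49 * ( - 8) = 392 = 2^3*7^2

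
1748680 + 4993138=6741818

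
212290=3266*65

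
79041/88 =79041/88= 898.19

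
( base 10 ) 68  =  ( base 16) 44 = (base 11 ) 62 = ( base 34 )20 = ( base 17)40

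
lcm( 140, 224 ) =1120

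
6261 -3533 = 2728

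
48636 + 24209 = 72845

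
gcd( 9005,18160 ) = 5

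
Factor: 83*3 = 3^1*83^1 = 249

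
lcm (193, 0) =0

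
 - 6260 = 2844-9104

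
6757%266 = 107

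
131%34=29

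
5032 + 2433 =7465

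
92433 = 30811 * 3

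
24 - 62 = -38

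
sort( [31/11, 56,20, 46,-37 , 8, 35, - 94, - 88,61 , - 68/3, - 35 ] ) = [ - 94, - 88, - 37, - 35 , - 68/3,31/11,8,20,35, 46,56, 61] 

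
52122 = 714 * 73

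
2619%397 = 237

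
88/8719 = 88/8719 = 0.01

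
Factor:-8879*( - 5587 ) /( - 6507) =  - 3^( - 3)*13^1*37^1*151^1*241^( - 1)*683^1 =- 49606973/6507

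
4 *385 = 1540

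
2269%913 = 443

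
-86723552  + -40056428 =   -  126779980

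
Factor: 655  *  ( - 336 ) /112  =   - 1965= - 3^1*5^1*131^1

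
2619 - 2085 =534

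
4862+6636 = 11498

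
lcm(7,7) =7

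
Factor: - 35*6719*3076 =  - 723367540 = - 2^2*5^1*7^1*769^1*6719^1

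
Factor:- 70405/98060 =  - 14081/19612 = - 2^( - 2)*4903^ (  -  1 )*14081^1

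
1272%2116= 1272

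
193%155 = 38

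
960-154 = 806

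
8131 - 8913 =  - 782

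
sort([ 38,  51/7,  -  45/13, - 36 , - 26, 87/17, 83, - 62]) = [-62, - 36,-26,  -  45/13,87/17,51/7, 38, 83]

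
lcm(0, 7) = 0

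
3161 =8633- 5472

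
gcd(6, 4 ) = 2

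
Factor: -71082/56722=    -99/79 = -3^2*11^1 * 79^( - 1 )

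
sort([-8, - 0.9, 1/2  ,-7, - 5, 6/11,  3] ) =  [ - 8,-7,  -  5, - 0.9, 1/2,  6/11 , 3]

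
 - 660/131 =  - 660/131 = - 5.04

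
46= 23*2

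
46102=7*6586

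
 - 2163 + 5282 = 3119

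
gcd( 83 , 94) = 1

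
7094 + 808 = 7902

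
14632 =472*31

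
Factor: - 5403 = -3^1*1801^1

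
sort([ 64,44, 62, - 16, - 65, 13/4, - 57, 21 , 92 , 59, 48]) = [ - 65 , - 57, - 16,13/4,21, 44,48, 59, 62,64, 92] 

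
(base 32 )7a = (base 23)A4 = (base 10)234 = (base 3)22200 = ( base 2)11101010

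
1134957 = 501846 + 633111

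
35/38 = 35/38= 0.92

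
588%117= 3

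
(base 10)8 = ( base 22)8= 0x8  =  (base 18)8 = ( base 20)8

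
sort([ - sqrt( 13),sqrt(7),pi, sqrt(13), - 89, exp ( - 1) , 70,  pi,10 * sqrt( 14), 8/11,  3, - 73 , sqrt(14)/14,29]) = [ - 89,  -  73,  -  sqrt(13 ),sqrt( 14) /14, exp( - 1),  8/11,sqrt(7), 3,pi , pi,sqrt(13 ),29,10* sqrt(14 ),70] 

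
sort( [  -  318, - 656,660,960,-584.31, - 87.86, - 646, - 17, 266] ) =[-656, - 646, - 584.31, - 318, - 87.86, - 17, 266,  660,  960] 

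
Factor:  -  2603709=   -  3^2 * 439^1*659^1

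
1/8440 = 1/8440= 0.00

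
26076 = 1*26076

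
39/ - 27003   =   - 1 + 8988/9001 = -  0.00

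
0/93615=0 = 0.00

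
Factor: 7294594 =2^1*19^1 * 97^1 * 1979^1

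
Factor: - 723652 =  - 2^2 * 113^1*1601^1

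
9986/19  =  525+11/19 = 525.58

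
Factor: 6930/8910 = 7/9 = 3^( - 2)*7^1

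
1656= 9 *184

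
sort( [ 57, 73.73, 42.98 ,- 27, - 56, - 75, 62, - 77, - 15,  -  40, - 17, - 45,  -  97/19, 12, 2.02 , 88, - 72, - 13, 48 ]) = [ - 77, - 75, - 72, - 56, - 45, - 40,-27,- 17, - 15,  -  13, - 97/19, 2.02,12, 42.98,48, 57, 62,  73.73,88 ]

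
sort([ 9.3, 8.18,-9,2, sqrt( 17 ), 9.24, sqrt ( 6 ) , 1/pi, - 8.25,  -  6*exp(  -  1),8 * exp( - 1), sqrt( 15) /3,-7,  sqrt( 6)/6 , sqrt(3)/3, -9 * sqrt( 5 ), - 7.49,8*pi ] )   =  [ - 9*sqrt( 5),  -  9, - 8.25 , - 7.49 , - 7, - 6*exp(  -  1),1/pi, sqrt( 6 )/6, sqrt( 3 ) /3, sqrt( 15 ) /3, 2, sqrt( 6 ) , 8*exp( - 1 ), sqrt(17), 8.18,9.24, 9.3, 8 * pi ]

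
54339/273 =199 + 4/91 = 199.04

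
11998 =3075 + 8923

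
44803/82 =546 + 31/82 = 546.38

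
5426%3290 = 2136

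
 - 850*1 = - 850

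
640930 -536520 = 104410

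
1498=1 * 1498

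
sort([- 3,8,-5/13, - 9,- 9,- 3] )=[ - 9,-9, - 3,  -  3, - 5/13,  8]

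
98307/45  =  10923/5  =  2184.60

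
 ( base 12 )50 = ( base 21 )2I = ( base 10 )60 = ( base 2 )111100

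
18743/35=18743/35 = 535.51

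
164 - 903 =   -  739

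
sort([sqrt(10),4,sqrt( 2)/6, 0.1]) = [ 0.1,sqrt(2 ) /6,sqrt (10 ),4 ]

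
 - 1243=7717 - 8960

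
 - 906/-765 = 1 + 47/255 =1.18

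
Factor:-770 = -2^1*5^1*7^1 * 11^1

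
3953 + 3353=7306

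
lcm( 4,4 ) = 4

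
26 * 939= 24414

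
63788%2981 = 1187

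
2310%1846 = 464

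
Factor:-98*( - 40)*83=2^4*5^1*7^2 * 83^1 = 325360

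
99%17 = 14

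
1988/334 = 5 + 159/167= 5.95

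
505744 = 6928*73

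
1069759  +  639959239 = 641028998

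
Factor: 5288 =2^3*661^1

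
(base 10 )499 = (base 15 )234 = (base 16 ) 1f3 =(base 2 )111110011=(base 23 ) LG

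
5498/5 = 5498/5= 1099.60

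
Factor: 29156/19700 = 5^( - 2) *37^1 = 37/25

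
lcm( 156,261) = 13572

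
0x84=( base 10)132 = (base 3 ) 11220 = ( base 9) 156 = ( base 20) 6c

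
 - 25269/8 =-25269/8 =-3158.62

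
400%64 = 16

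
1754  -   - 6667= 8421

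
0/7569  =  0 = 0.00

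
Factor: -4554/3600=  - 2^( - 3 )*5^( - 2 )*11^1* 23^1 = - 253/200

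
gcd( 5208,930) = 186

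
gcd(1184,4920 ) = 8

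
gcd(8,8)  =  8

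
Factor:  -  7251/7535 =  - 3^1*5^( - 1)* 11^( - 1)*137^( - 1)*2417^1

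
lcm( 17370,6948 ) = 34740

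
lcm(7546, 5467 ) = 535766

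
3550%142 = 0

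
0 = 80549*0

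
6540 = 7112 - 572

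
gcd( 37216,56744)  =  8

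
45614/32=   22807/16=1425.44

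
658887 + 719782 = 1378669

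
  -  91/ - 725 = 91/725 =0.13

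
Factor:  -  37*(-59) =37^1 *59^1 = 2183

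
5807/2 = 5807/2= 2903.50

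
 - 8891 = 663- 9554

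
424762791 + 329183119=753945910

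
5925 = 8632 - 2707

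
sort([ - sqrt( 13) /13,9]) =[ - sqrt( 13 ) /13,9 ]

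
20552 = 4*5138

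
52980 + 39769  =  92749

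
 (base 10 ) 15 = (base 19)F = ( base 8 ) 17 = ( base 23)f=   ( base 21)F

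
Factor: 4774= 2^1* 7^1* 11^1 * 31^1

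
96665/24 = 4027 + 17/24 = 4027.71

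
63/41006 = 9/5858= 0.00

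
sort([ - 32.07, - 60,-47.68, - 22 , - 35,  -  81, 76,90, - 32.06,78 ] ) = [ - 81, - 60 , - 47.68, - 35, - 32.07, - 32.06, - 22,76, 78, 90 ]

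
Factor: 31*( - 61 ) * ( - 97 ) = 183427 = 31^1*61^1 * 97^1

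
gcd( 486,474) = 6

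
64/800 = 2/25=   0.08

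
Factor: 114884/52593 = 308/141  =  2^2*3^( -1)*7^1*11^1*47^(- 1)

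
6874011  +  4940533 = 11814544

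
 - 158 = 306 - 464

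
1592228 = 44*36187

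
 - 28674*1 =-28674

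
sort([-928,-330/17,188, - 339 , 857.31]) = [  -  928, - 339,- 330/17, 188, 857.31 ]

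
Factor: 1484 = 2^2* 7^1 *53^1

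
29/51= 29/51 = 0.57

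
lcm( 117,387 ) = 5031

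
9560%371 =285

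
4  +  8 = 12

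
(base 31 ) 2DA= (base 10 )2335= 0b100100011111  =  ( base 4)210133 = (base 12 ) 1427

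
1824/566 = 3+63/283= 3.22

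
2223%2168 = 55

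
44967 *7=314769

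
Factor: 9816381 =3^2 * 1090709^1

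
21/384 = 7/128 = 0.05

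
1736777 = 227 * 7651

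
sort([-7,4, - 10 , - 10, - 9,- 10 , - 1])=[ - 10, - 10, - 10, - 9,-7, - 1, 4]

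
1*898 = 898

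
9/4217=9/4217 = 0.00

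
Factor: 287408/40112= 781/109 = 11^1*71^1 * 109^(- 1) 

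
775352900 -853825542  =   - 78472642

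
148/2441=148/2441 = 0.06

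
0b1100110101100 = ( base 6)50232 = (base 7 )25106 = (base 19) i3h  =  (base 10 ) 6572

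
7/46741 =7/46741 = 0.00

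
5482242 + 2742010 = 8224252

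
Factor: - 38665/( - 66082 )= 55/94= 2^( - 1 )* 5^1*11^1*47^( - 1)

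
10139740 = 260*38999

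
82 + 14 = 96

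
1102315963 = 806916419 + 295399544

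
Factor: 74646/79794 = 29^1*31^( - 1) = 29/31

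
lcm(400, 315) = 25200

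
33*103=3399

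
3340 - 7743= - 4403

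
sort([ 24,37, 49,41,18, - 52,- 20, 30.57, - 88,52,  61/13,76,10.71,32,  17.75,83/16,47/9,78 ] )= [  -  88, - 52, - 20, 61/13,83/16,47/9, 10.71, 17.75, 18,  24, 30.57,32,  37,41, 49,52,76,78] 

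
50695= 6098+44597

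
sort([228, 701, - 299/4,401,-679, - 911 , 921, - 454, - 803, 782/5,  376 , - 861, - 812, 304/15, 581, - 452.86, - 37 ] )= [ - 911 , - 861, - 812,  -  803, - 679, - 454, - 452.86,-299/4, - 37,304/15, 782/5, 228 , 376,401, 581,701, 921]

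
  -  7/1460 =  - 1 + 1453/1460 = - 0.00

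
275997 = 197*1401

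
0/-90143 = 0/1 =-0.00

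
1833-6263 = - 4430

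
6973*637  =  4441801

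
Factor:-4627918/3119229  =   - 2^1*3^(-4)*43^1 * 97^(-1)*397^( - 1 )*53813^1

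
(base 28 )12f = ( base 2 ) 1101010111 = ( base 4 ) 31113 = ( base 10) 855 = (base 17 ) 2G5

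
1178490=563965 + 614525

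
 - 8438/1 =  - 8438 = - 8438.00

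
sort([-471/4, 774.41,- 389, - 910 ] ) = [ - 910,-389,  -  471/4, 774.41]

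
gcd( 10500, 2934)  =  6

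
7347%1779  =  231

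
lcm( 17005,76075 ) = 1445425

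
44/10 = 4+2/5 = 4.40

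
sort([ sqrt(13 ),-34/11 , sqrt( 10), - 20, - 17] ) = [-20, - 17,  -  34/11,sqrt(10 ),  sqrt(13)] 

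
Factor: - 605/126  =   - 2^( - 1)*3^( - 2)*5^1 * 7^( - 1)*11^2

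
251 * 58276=14627276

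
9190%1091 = 462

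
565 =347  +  218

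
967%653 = 314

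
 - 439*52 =  -  22828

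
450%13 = 8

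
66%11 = 0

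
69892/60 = 1164 + 13/15= 1164.87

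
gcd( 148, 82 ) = 2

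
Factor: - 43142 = - 2^1 * 11^1*37^1*53^1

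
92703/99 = 936 + 13/33 = 936.39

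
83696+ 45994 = 129690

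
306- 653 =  - 347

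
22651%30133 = 22651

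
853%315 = 223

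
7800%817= 447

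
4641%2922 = 1719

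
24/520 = 3/65 = 0.05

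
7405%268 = 169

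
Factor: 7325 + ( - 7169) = 2^2 * 3^1*13^1 = 156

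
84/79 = 1 + 5/79 = 1.06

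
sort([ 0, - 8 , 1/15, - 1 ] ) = [ - 8, - 1,0,1/15 ] 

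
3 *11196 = 33588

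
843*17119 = 14431317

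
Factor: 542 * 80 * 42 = 2^6*3^1*5^1*7^1*271^1=1821120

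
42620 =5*8524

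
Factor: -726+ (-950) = -2^2*419^1   =  - 1676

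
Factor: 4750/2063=2^1*5^3*19^1*2063^( - 1)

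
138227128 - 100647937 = 37579191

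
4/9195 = 4/9195=0.00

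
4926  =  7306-2380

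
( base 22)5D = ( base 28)4b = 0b1111011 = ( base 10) 123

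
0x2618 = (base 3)111101012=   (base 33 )8VH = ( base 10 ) 9752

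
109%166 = 109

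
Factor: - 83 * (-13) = 1079 = 13^1* 83^1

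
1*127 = 127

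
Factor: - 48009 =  - 3^1*13^1*1231^1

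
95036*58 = 5512088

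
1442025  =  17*84825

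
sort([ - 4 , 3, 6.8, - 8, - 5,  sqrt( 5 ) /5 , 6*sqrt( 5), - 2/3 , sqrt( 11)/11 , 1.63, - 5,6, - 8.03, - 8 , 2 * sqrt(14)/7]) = [ - 8.03, - 8, - 8, - 5, - 5, - 4,  -  2/3, sqrt(11)/11, sqrt( 5 ) /5,2*sqrt (14)/7,1.63 , 3 , 6, 6.8, 6*sqrt ( 5) ]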